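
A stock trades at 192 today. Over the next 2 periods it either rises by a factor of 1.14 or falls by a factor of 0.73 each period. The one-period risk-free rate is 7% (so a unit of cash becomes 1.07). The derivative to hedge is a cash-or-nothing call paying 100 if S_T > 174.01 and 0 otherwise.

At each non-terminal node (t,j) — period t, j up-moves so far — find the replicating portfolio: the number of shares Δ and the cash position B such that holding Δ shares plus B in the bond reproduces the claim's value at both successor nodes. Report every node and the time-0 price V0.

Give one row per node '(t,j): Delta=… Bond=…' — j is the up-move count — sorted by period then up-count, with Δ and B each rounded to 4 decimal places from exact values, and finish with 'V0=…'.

(0,0): Delta=0.9845 Bond=-128.9634
(1,0): Delta=0.0000 Bond=0.0000
(1,1): Delta=1.1143 Bond=-166.4007
V0=60.0651

The replicating-portfolio and risk-neutral prices coincide; use p* = (1.07−0.73)/(1.14−0.73) = 0.8293 for the latter.
Payoff layer (t=2): V(2,0)=0.0000, V(2,1)=0.0000, V(2,2)=100.0000
  t=1,j=0: stock 140.1600 → up 159.7824 (V=0.0000), down 102.3168 (V=0.0000). Price 0.0000; hedge Δ=0.0000, bond B=0.0000.
  t=1,j=1: stock 218.8800 → up 249.5232 (V=100.0000), down 159.7824 (V=0.0000). Price 77.5017; hedge Δ=1.1143, bond B=-166.4007.
  t=0,j=0: stock 192.0000 → up 218.8800 (V=77.5017), down 140.1600 (V=0.0000). Price 60.0651; hedge Δ=0.9845, bond B=-128.9634.
Each (Δ,B) replicates both successor values, so the strategy is self-financing and V0 is arbitrage-free.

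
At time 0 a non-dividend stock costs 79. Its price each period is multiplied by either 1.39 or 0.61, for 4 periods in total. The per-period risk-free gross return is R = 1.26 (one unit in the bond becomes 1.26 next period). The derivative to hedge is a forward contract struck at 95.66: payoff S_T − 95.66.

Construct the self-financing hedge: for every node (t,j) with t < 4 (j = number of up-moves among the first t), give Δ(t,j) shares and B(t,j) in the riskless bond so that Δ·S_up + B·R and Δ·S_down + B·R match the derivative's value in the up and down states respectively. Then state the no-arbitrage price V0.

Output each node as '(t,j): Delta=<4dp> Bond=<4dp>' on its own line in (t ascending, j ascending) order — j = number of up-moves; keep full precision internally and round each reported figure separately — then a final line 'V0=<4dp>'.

(0,0): Delta=1.0000 Bond=-37.9532
(1,0): Delta=1.0000 Bond=-47.8210
(1,1): Delta=1.0000 Bond=-47.8210
(2,0): Delta=1.0000 Bond=-60.2545
(2,1): Delta=1.0000 Bond=-60.2545
(2,2): Delta=1.0000 Bond=-60.2545
(3,0): Delta=1.0000 Bond=-75.9206
(3,1): Delta=1.0000 Bond=-75.9206
(3,2): Delta=1.0000 Bond=-75.9206
(3,3): Delta=1.0000 Bond=-75.9206
V0=41.0468

No-arbitrage ⇒ martingale measure with p* = (R−d)/(u−d) = 0.8333.
Payoff layer (t=4): V(4,0)=-84.7218, V(4,1)=-70.7352, V(4,2)=-38.8642, V(4,3)=33.7600, V(4,4)=199.2478
(3,0): S=17.9315. Δ = (V_up−V_dn)/(S_up−S_dn) = (-70.7352−-84.7218)/(24.9248−10.9382) = 1.0000. V = [p*·-70.7352 + (1−p*)·-84.7218]/1.26 = -57.9891. B = V − Δ·S = -75.9206.
(3,1): S=40.8603. Δ = (V_up−V_dn)/(S_up−S_dn) = (-38.8642−-70.7352)/(56.7958−24.9248) = 1.0000. V = [p*·-38.8642 + (1−p*)·-70.7352]/1.26 = -35.0603. B = V − Δ·S = -75.9206.
(3,2): S=93.1079. Δ = (V_up−V_dn)/(S_up−S_dn) = (33.7600−-38.8642)/(129.4200−56.7958) = 1.0000. V = [p*·33.7600 + (1−p*)·-38.8642]/1.26 = 17.1873. B = V − Δ·S = -75.9206.
(3,3): S=212.1639. Δ = (V_up−V_dn)/(S_up−S_dn) = (199.2478−33.7600)/(294.9078−129.4200) = 1.0000. V = [p*·199.2478 + (1−p*)·33.7600]/1.26 = 136.2433. B = V − Δ·S = -75.9206.
(2,0): S=29.3959. Δ = (V_up−V_dn)/(S_up−S_dn) = (-35.0603−-57.9891)/(40.8603−17.9315) = 1.0000. V = [p*·-35.0603 + (1−p*)·-57.9891]/1.26 = -30.8586. B = V − Δ·S = -60.2545.
(2,1): S=66.9841. Δ = (V_up−V_dn)/(S_up−S_dn) = (17.1873−-35.0603)/(93.1079−40.8603) = 1.0000. V = [p*·17.1873 + (1−p*)·-35.0603]/1.26 = 6.7296. B = V − Δ·S = -60.2545.
(2,2): S=152.6359. Δ = (V_up−V_dn)/(S_up−S_dn) = (136.2433−17.1873)/(212.1639−93.1079) = 1.0000. V = [p*·136.2433 + (1−p*)·17.1873]/1.26 = 92.3814. B = V − Δ·S = -60.2545.
(1,0): S=48.1900. Δ = (V_up−V_dn)/(S_up−S_dn) = (6.7296−-30.8586)/(66.9841−29.3959) = 1.0000. V = [p*·6.7296 + (1−p*)·-30.8586]/1.26 = 0.3690. B = V − Δ·S = -47.8210.
(1,1): S=109.8100. Δ = (V_up−V_dn)/(S_up−S_dn) = (92.3814−6.7296)/(152.6359−66.9841) = 1.0000. V = [p*·92.3814 + (1−p*)·6.7296]/1.26 = 61.9890. B = V − Δ·S = -47.8210.
(0,0): S=79.0000. Δ = (V_up−V_dn)/(S_up−S_dn) = (61.9890−0.3690)/(109.8100−48.1900) = 1.0000. V = [p*·61.9890 + (1−p*)·0.3690]/1.26 = 41.0468. B = V − Δ·S = -37.9532.
Self-financing check: at every node Δ·S+B equals the discounted successor values.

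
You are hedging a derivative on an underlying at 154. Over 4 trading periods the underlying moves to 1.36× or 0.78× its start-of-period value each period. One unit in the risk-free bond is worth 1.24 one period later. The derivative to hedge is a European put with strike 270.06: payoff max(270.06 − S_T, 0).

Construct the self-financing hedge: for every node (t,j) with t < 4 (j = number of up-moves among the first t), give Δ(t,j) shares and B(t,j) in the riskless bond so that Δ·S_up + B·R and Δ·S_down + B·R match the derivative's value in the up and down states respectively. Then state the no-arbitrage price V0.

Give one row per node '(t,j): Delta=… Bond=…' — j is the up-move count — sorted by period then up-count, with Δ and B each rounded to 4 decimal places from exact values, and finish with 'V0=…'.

Risk-neutral probability p* = (R−d)/(u−d) = (1.24−0.78)/(1.36−0.78) = 0.7931.
Terminal values V(4,·): V(4,0)=213.0568, V(4,1)=170.6698, V(4,2)=96.7643, V(4,3)=0.0000, V(4,4)=0.0000
Node (3,0) S=73.0810: V=(p*·170.6698+(1−p*)·213.0568)/1.24=144.7093; Δ=(170.6698−213.0568)/(99.3902−57.0032)=-1.0000; B=V−Δ·S=217.7903
Node (3,1) S=127.4233: V=(p*·96.7643+(1−p*)·170.6698)/1.24=90.3670; Δ=(96.7643−170.6698)/(173.2957−99.3902)=-1.0000; B=V−Δ·S=217.7903
Node (3,2) S=222.1740: V=(p*·0.0000+(1−p*)·96.7643)/1.24=16.1453; Δ=(0.0000−96.7643)/(302.1566−173.2957)=-0.7509; B=V−Δ·S=182.9804
Node (3,3) S=387.3802: V=(p*·0.0000+(1−p*)·0.0000)/1.24=0.0000; Δ=(0.0000−0.0000)/(526.8371−302.1566)=0.0000; B=V−Δ·S=0.0000
Node (2,0) S=93.6936: V=(p*·90.3670+(1−p*)·144.7093)/1.24=81.9438; Δ=(90.3670−144.7093)/(127.4233−73.0810)=-1.0000; B=V−Δ·S=175.6374
Node (2,1) S=163.3632: V=(p*·16.1453+(1−p*)·90.3670)/1.24=25.4045; Δ=(16.1453−90.3670)/(222.1740−127.4233)=-0.7833; B=V−Δ·S=153.3729
Node (2,2) S=284.8384: V=(p*·0.0000+(1−p*)·16.1453)/1.24=2.6939; Δ=(0.0000−16.1453)/(387.3802−222.1740)=-0.0977; B=V−Δ·S=30.5306
Node (1,0) S=120.1200: V=(p*·25.4045+(1−p*)·81.9438)/1.24=29.9212; Δ=(25.4045−81.9438)/(163.3632−93.6936)=-0.8115; B=V−Δ·S=127.4027
Node (1,1) S=209.4400: V=(p*·2.6939+(1−p*)·25.4045)/1.24=5.9618; Δ=(2.6939−25.4045)/(284.8384−163.3632)=-0.1870; B=V−Δ·S=45.1180
Node (0,0) S=154.0000: V=(p*·5.9618+(1−p*)·29.9212)/1.24=8.8056; Δ=(5.9618−29.9212)/(209.4400−120.1200)=-0.2682; B=V−Δ·S=50.1148
Self-financing check: at every node Δ·S+B equals the discounted successor values.

(0,0): Delta=-0.2682 Bond=50.1148
(1,0): Delta=-0.8115 Bond=127.4027
(1,1): Delta=-0.1870 Bond=45.1180
(2,0): Delta=-1.0000 Bond=175.6374
(2,1): Delta=-0.7833 Bond=153.3729
(2,2): Delta=-0.0977 Bond=30.5306
(3,0): Delta=-1.0000 Bond=217.7903
(3,1): Delta=-1.0000 Bond=217.7903
(3,2): Delta=-0.7509 Bond=182.9804
(3,3): Delta=0.0000 Bond=0.0000
V0=8.8056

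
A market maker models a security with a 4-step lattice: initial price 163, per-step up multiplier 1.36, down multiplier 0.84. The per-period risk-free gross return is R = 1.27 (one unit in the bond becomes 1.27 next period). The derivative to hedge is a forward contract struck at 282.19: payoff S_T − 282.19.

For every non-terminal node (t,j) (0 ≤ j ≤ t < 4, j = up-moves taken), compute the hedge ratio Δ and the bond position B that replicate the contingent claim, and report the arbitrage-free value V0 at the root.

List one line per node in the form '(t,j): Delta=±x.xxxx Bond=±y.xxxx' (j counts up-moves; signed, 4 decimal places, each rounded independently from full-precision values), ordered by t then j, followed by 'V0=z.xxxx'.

(0,0): Delta=1.0000 Bond=-108.4743
(1,0): Delta=1.0000 Bond=-137.7623
(1,1): Delta=1.0000 Bond=-137.7623
(2,0): Delta=1.0000 Bond=-174.9581
(2,1): Delta=1.0000 Bond=-174.9581
(2,2): Delta=1.0000 Bond=-174.9581
(3,0): Delta=1.0000 Bond=-222.1969
(3,1): Delta=1.0000 Bond=-222.1969
(3,2): Delta=1.0000 Bond=-222.1969
(3,3): Delta=1.0000 Bond=-222.1969
V0=54.5257

No-arbitrage ⇒ martingale measure with p* = (R−d)/(u−d) = 0.8269.
Payoff layer (t=4): V(4,0)=-201.0370, V(4,1)=-150.7994, V(4,2)=-69.4623, V(4,3)=62.2262, V(4,4)=275.4363
  t=3,j=0: stock 96.6108 → up 131.3906 (V=-150.7994), down 81.1530 (V=-201.0370). Price -125.5861; hedge Δ=1.0000, bond B=-222.1969.
  t=3,j=1: stock 156.4174 → up 212.7277 (V=-69.4623), down 131.3906 (V=-150.7994). Price -65.7794; hedge Δ=1.0000, bond B=-222.1969.
  t=3,j=2: stock 253.2472 → up 344.4162 (V=62.2262), down 212.7277 (V=-69.4623). Price 31.0504; hedge Δ=1.0000, bond B=-222.1969.
  t=3,j=3: stock 410.0193 → up 557.6263 (V=275.4363), down 344.4162 (V=62.2262). Price 187.8225; hedge Δ=1.0000, bond B=-222.1969.
  t=2,j=0: stock 115.0128 → up 156.4174 (V=-65.7794), down 96.6108 (V=-125.5861). Price -59.9453; hedge Δ=1.0000, bond B=-174.9581.
  t=2,j=1: stock 186.2112 → up 253.2472 (V=31.0504), down 156.4174 (V=-65.7794). Price 11.2531; hedge Δ=1.0000, bond B=-174.9581.
  t=2,j=2: stock 301.4848 → up 410.0193 (V=187.8225), down 253.2472 (V=31.0504). Price 126.5267; hedge Δ=1.0000, bond B=-174.9581.
  t=1,j=0: stock 136.9200 → up 186.2112 (V=11.2531), down 115.0128 (V=-59.9453). Price -0.8423; hedge Δ=1.0000, bond B=-137.7623.
  t=1,j=1: stock 221.6800 → up 301.4848 (V=126.5267), down 186.2112 (V=11.2531). Price 83.9177; hedge Δ=1.0000, bond B=-137.7623.
  t=0,j=0: stock 163.0000 → up 221.6800 (V=83.9177), down 136.9200 (V=-0.8423). Price 54.5257; hedge Δ=1.0000, bond B=-108.4743.
Self-financing check: at every node Δ·S+B equals the discounted successor values.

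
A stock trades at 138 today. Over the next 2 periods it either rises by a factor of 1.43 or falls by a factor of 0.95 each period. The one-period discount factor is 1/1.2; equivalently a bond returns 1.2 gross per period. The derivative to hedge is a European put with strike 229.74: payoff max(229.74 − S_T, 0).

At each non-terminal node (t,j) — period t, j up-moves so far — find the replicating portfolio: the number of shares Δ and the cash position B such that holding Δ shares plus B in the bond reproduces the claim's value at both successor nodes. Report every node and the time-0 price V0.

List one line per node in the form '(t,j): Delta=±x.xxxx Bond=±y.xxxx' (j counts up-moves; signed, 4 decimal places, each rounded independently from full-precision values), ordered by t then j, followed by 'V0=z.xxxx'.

(0,0): Delta=-0.6563 Bond=121.9912
(1,0): Delta=-1.0000 Bond=191.4500
(1,1): Delta=-0.4462 Bond=104.9337
V0=31.4234

No-arbitrage ⇒ martingale measure with p* = (R−d)/(u−d) = 0.5208.
Payoff layer (t=2): V(2,0)=105.1950, V(2,1)=42.2670, V(2,2)=0.0000
Node (1,0) S=131.1000: V=(p*·42.2670+(1−p*)·105.1950)/1.2=60.3500; Δ=(42.2670−105.1950)/(187.4730−124.5450)=-1.0000; B=V−Δ·S=191.4500
Node (1,1) S=197.3400: V=(p*·0.0000+(1−p*)·42.2670)/1.2=16.8774; Δ=(0.0000−42.2670)/(282.1962−187.4730)=-0.4462; B=V−Δ·S=104.9337
Node (0,0) S=138.0000: V=(p*·16.8774+(1−p*)·60.3500)/1.2=31.4234; Δ=(16.8774−60.3500)/(197.3400−131.1000)=-0.6563; B=V−Δ·S=121.9912
Check: Δ(0,0)·S0 + B(0,0) = 31.4234 = V0.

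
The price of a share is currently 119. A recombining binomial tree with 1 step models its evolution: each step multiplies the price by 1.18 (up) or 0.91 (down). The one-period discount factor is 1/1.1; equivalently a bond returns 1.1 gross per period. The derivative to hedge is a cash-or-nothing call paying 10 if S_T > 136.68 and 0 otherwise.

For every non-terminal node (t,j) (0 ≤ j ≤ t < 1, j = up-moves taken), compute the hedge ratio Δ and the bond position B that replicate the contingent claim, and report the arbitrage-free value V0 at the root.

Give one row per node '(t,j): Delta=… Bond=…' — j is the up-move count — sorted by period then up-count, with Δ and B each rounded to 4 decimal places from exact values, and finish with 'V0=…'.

(0,0): Delta=0.3112 Bond=-30.6397
V0=6.3973

Under the risk-neutral measure, an up-move has probability p* = (R−d)/(u−d) = 0.7037 and values discount at R = 1.1.
At expiry t=1: V(1,0)=0.0000, V(1,1)=10.0000
Node (0,0) S=119.0000: V=(p*·10.0000+(1−p*)·0.0000)/1.1=6.3973; Δ=(10.0000−0.0000)/(140.4200−108.2900)=0.3112; B=V−Δ·S=-30.6397
Check: Δ(0,0)·S0 + B(0,0) = 6.3973 = V0.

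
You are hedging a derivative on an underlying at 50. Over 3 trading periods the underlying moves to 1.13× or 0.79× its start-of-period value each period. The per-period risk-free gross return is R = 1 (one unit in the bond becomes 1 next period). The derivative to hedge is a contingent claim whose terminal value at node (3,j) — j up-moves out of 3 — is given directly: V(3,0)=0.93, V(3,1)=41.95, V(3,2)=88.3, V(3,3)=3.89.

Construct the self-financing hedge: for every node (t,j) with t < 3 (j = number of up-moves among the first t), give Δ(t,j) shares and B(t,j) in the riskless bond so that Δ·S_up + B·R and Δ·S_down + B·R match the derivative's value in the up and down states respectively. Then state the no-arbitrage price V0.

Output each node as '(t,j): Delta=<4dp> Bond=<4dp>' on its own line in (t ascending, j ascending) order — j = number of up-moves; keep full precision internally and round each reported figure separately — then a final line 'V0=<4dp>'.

(0,0): Delta=-0.2537 Bond=63.6555
(1,0): Delta=3.2995 Bond=-76.6945
(1,1): Delta=-1.7914 Bond=150.5388
(2,0): Delta=3.8663 Bond=-94.3812
(2,1): Delta=3.0542 Bond=-65.7456
(2,2): Delta=-3.8886 Bond=284.4291
V0=50.9714

The replicating-portfolio and risk-neutral prices coincide; use p* = (1−0.79)/(1.13−0.79) = 0.6176 for the latter.
Terminal payoffs: V(3,0)=0.9300, V(3,1)=41.9500, V(3,2)=88.3000, V(3,3)=3.8900
  t=2,j=0: stock 31.2050 → up 35.2617 (V=41.9500), down 24.6520 (V=0.9300). Price 26.2659; hedge Δ=3.8663, bond B=-94.3812.
  t=2,j=1: stock 44.6350 → up 50.4375 (V=88.3000), down 35.2617 (V=41.9500). Price 70.5779; hedge Δ=3.0542, bond B=-65.7456.
  t=2,j=2: stock 63.8450 → up 72.1448 (V=3.8900), down 50.4375 (V=88.3000). Price 36.1644; hedge Δ=-3.8886, bond B=284.4291.
  t=1,j=0: stock 39.5000 → up 44.6350 (V=70.5779), down 31.2050 (V=26.2659). Price 53.6351; hedge Δ=3.2995, bond B=-76.6945.
  t=1,j=1: stock 56.5000 → up 63.8450 (V=36.1644), down 44.6350 (V=70.5779). Price 49.3225; hedge Δ=-1.7914, bond B=150.5388.
  t=0,j=0: stock 50.0000 → up 56.5000 (V=49.3225), down 39.5000 (V=53.6351). Price 50.9714; hedge Δ=-0.2537, bond B=63.6555.
Root portfolio cost Δ·50+B reproduces V0=50.9714.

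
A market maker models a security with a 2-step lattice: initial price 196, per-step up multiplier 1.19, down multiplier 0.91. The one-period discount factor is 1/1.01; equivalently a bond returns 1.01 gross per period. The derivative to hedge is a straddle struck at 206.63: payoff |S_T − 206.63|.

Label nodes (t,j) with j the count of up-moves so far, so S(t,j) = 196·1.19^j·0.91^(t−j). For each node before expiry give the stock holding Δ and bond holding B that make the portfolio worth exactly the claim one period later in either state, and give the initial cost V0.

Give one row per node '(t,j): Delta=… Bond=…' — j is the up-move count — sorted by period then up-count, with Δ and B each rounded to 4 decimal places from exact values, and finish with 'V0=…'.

The replicating-portfolio and risk-neutral prices coincide; use p* = (1.01−0.91)/(1.19−0.91) = 0.3571 for the latter.
At expiry t=2: V(2,0)=44.3224, V(2,1)=5.6184, V(2,2)=70.9256
Node (1,0) S=178.3600: V=(p*·5.6184+(1−p*)·44.3224)/1.01=30.1976; Δ=(5.6184−44.3224)/(212.2484−162.3076)=-0.7750; B=V−Δ·S=168.4261
Node (1,1) S=233.2400: V=(p*·70.9256+(1−p*)·5.6184)/1.01=28.6558; Δ=(70.9256−5.6184)/(277.5556−212.2484)=1.0000; B=V−Δ·S=-204.5842
Node (0,0) S=196.0000: V=(p*·28.6558+(1−p*)·30.1976)/1.01=29.3534; Δ=(28.6558−30.1976)/(233.2400−178.3600)=-0.0281; B=V−Δ·S=34.8596
Each (Δ,B) replicates both successor values, so the strategy is self-financing and V0 is arbitrage-free.

(0,0): Delta=-0.0281 Bond=34.8596
(1,0): Delta=-0.7750 Bond=168.4261
(1,1): Delta=1.0000 Bond=-204.5842
V0=29.3534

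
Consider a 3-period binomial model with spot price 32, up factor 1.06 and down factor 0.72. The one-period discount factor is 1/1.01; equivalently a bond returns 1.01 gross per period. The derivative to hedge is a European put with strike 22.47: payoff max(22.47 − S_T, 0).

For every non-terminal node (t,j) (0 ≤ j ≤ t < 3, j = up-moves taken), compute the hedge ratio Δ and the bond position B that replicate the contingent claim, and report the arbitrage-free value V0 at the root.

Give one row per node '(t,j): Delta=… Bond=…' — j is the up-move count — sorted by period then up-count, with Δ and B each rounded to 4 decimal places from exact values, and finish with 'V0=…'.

Since d<R<u, set p* = (R−d)/(u−d) = 0.8529; price each node as the discounted p*-expectation of its children.
Terminal values V(3,·): V(3,0)=10.5261, V(3,1)=4.8859, V(3,2)=0.0000, V(3,3)=0.0000
Node (2,0) S=16.5888: V=(p*·4.8859+(1−p*)·10.5261)/1.01=5.6587; Δ=(4.8859−10.5261)/(17.5841−11.9439)=-1.0000; B=V−Δ·S=22.2475
Node (2,1) S=24.4224: V=(p*·0.0000+(1−p*)·4.8859)/1.01=0.7114; Δ=(0.0000−4.8859)/(25.8877−17.5841)=-0.5884; B=V−Δ·S=15.0816
Node (2,2) S=35.9552: V=(p*·0.0000+(1−p*)·0.0000)/1.01=0.0000; Δ=(0.0000−0.0000)/(38.1125−25.8877)=0.0000; B=V−Δ·S=0.0000
Node (1,0) S=23.0400: V=(p*·0.7114+(1−p*)·5.6587)/1.01=1.4247; Δ=(0.7114−5.6587)/(24.4224−16.5888)=-0.6316; B=V−Δ·S=15.9757
Node (1,1) S=33.9200: V=(p*·0.0000+(1−p*)·0.7114)/1.01=0.1036; Δ=(0.0000−0.7114)/(35.9552−24.4224)=-0.0617; B=V−Δ·S=2.1959
Node (0,0) S=32.0000: V=(p*·0.1036+(1−p*)·1.4247)/1.01=0.2949; Δ=(0.1036−1.4247)/(33.9200−23.0400)=-0.1214; B=V−Δ·S=4.1806
Each (Δ,B) replicates both successor values, so the strategy is self-financing and V0 is arbitrage-free.

(0,0): Delta=-0.1214 Bond=4.1806
(1,0): Delta=-0.6316 Bond=15.9757
(1,1): Delta=-0.0617 Bond=2.1959
(2,0): Delta=-1.0000 Bond=22.2475
(2,1): Delta=-0.5884 Bond=15.0816
(2,2): Delta=0.0000 Bond=0.0000
V0=0.2949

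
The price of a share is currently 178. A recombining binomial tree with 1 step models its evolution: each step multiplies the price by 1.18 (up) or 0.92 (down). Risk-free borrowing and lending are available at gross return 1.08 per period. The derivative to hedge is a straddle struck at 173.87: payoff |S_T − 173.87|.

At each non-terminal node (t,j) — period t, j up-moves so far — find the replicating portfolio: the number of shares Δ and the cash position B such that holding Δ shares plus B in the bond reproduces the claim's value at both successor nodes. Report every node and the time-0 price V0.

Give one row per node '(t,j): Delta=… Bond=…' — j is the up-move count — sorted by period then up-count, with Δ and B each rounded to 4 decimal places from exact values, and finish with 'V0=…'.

The replicating-portfolio and risk-neutral prices coincide; use p* = (1.08−0.92)/(1.18−0.92) = 0.6154 for the latter.
Payoff layer (t=1): V(1,0)=10.1100, V(1,1)=36.1700
Node (0,0) S=178.0000: V=(p*·36.1700+(1−p*)·10.1100)/1.08=24.2101; Δ=(36.1700−10.1100)/(210.0400−163.7600)=0.5631; B=V−Δ·S=-76.0207
Root portfolio cost Δ·178+B reproduces V0=24.2101.

(0,0): Delta=0.5631 Bond=-76.0207
V0=24.2101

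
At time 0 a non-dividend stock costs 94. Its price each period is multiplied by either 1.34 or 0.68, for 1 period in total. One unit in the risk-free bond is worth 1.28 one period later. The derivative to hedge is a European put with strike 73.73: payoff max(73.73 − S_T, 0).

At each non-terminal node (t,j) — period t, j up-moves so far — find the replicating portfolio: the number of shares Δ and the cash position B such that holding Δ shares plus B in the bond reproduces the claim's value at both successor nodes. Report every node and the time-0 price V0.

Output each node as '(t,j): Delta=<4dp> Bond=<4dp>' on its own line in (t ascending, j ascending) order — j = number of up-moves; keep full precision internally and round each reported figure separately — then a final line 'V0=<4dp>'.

Under the risk-neutral measure, an up-move has probability p* = (R−d)/(u−d) = 0.9091 and values discount at R = 1.28.
Terminal payoffs: V(1,0)=9.8100, V(1,1)=0.0000
Node (0,0) S=94.0000: V=(p*·0.0000+(1−p*)·9.8100)/1.28=0.6967; Δ=(0.0000−9.8100)/(125.9600−63.9200)=-0.1581; B=V−Δ·S=15.5604
Each (Δ,B) replicates both successor values, so the strategy is self-financing and V0 is arbitrage-free.

(0,0): Delta=-0.1581 Bond=15.5604
V0=0.6967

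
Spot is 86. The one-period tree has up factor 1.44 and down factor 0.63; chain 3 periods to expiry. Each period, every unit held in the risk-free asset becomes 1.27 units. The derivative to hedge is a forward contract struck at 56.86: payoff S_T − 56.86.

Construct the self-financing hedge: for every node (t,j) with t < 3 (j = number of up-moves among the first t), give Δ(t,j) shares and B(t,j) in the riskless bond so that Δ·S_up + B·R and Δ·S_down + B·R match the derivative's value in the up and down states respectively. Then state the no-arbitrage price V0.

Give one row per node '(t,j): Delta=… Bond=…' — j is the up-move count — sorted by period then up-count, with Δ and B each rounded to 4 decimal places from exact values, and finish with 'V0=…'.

The replicating-portfolio and risk-neutral prices coincide; use p* = (1.27−0.63)/(1.44−0.63) = 0.7901 for the latter.
Terminal values V(3,·): V(3,0)=-35.3560, V(3,1)=-7.7079, V(3,2)=55.4876, V(3,3)=199.9346
  t=2,j=0: stock 34.1334 → up 49.1521 (V=-7.7079), down 21.5040 (V=-35.3560). Price -10.6383; hedge Δ=1.0000, bond B=-44.7717.
  t=2,j=1: stock 78.0192 → up 112.3476 (V=55.4876), down 49.1521 (V=-7.7079). Price 33.2475; hedge Δ=1.0000, bond B=-44.7717.
  t=2,j=2: stock 178.3296 → up 256.7946 (V=199.9346), down 112.3476 (V=55.4876). Price 133.5579; hedge Δ=1.0000, bond B=-44.7717.
  t=1,j=0: stock 54.1800 → up 78.0192 (V=33.2475), down 34.1334 (V=-10.6383). Price 18.9267; hedge Δ=1.0000, bond B=-35.2533.
  t=1,j=1: stock 123.8400 → up 178.3296 (V=133.5579), down 78.0192 (V=33.2475). Price 88.5867; hedge Δ=1.0000, bond B=-35.2533.
  t=0,j=0: stock 86.0000 → up 123.8400 (V=88.5867), down 54.1800 (V=18.9267). Price 58.2415; hedge Δ=1.0000, bond B=-27.7585.
Check: Δ(0,0)·S0 + B(0,0) = 58.2415 = V0.

(0,0): Delta=1.0000 Bond=-27.7585
(1,0): Delta=1.0000 Bond=-35.2533
(1,1): Delta=1.0000 Bond=-35.2533
(2,0): Delta=1.0000 Bond=-44.7717
(2,1): Delta=1.0000 Bond=-44.7717
(2,2): Delta=1.0000 Bond=-44.7717
V0=58.2415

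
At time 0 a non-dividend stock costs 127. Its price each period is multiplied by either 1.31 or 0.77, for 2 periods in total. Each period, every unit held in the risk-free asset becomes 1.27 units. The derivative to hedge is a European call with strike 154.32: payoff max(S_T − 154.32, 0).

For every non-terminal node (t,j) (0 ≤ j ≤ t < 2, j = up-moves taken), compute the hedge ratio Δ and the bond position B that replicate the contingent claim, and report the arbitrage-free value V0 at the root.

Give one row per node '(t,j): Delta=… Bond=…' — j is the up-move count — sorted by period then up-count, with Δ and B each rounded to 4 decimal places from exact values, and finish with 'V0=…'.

(0,0): Delta=0.6764 Bond=-52.0825
(1,0): Delta=0.0000 Bond=0.0000
(1,1): Delta=0.7082 Bond=-71.4363
V0=33.8198

No-arbitrage ⇒ martingale measure with p* = (R−d)/(u−d) = 0.9259.
Terminal payoffs: V(2,0)=0.0000, V(2,1)=0.0000, V(2,2)=63.6247
  t=1,j=0: stock 97.7900 → up 128.1049 (V=0.0000), down 75.2983 (V=0.0000). Price 0.0000; hedge Δ=0.0000, bond B=0.0000.
  t=1,j=1: stock 166.3700 → up 217.9447 (V=63.6247), down 128.1049 (V=0.0000). Price 46.3872; hedge Δ=0.7082, bond B=-71.4363.
  t=0,j=0: stock 127.0000 → up 166.3700 (V=46.3872), down 97.7900 (V=0.0000). Price 33.8198; hedge Δ=0.6764, bond B=-52.0825.
The time-0 hedge costs 33.8198, which is the no-arbitrage price.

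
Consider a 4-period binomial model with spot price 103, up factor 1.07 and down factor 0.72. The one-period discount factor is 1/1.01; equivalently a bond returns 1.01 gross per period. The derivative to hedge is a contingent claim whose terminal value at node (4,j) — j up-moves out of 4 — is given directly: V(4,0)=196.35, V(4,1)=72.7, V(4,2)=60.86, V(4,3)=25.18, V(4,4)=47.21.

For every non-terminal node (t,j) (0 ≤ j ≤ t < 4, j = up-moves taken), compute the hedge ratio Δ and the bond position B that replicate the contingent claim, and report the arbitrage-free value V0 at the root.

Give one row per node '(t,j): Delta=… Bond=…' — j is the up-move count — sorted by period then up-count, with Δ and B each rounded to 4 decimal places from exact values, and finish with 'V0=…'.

No-arbitrage ⇒ martingale measure with p* = (R−d)/(u−d) = 0.8286.
Payoff layer (t=4): V(4,0)=196.3500, V(4,1)=72.7000, V(4,2)=60.8600, V(4,3)=25.1800, V(4,4)=47.2100
  t=3,j=0: stock 38.4445 → up 41.1357 (V=72.7000), down 27.6801 (V=196.3500). Price 92.9675; hedge Δ=-9.1895, bond B=446.2532.
  t=3,j=1: stock 57.1329 → up 61.1322 (V=60.8600), down 41.1357 (V=72.7000). Price 62.2670; hedge Δ=-0.5921, bond B=96.0956.
  t=3,j=2: stock 84.9058 → up 90.8492 (V=25.1800), down 61.1322 (V=60.8600). Price 30.9867; hedge Δ=-1.2007, bond B=132.9296.
  t=3,j=3: stock 126.1794 → up 135.0120 (V=47.2100), down 90.8492 (V=25.1800). Price 43.0034; hedge Δ=0.4988, bond B=-19.9395.
  t=2,j=0: stock 53.3952 → up 57.1329 (V=62.2670), down 38.4445 (V=92.9675). Price 66.8614; hedge Δ=-1.6428, bond B=154.5769.
  t=2,j=1: stock 79.3512 → up 84.9058 (V=30.9867), down 57.1329 (V=62.2670). Price 35.9892; hedge Δ=-1.1263, bond B=125.3616.
  t=2,j=2: stock 117.9247 → up 126.1794 (V=43.0034), down 84.9058 (V=30.9867). Price 40.5380; hedge Δ=0.2911, bond B=6.2046.
  t=1,j=0: stock 74.1600 → up 79.3512 (V=35.9892), down 53.3952 (V=66.8614). Price 40.8728; hedge Δ=-1.1894, bond B=129.0791.
  t=1,j=1: stock 110.2100 → up 117.9247 (V=40.5380), down 79.3512 (V=35.9892). Price 39.3646; hedge Δ=0.1179, bond B=26.3678.
  t=0,j=0: stock 103.0000 → up 110.2100 (V=39.3646), down 74.1600 (V=40.8728). Price 39.2308; hedge Δ=-0.0418, bond B=43.5401.
Each (Δ,B) replicates both successor values, so the strategy is self-financing and V0 is arbitrage-free.

(0,0): Delta=-0.0418 Bond=43.5401
(1,0): Delta=-1.1894 Bond=129.0791
(1,1): Delta=0.1179 Bond=26.3678
(2,0): Delta=-1.6428 Bond=154.5769
(2,1): Delta=-1.1263 Bond=125.3616
(2,2): Delta=0.2911 Bond=6.2046
(3,0): Delta=-9.1895 Bond=446.2532
(3,1): Delta=-0.5921 Bond=96.0956
(3,2): Delta=-1.2007 Bond=132.9296
(3,3): Delta=0.4988 Bond=-19.9395
V0=39.2308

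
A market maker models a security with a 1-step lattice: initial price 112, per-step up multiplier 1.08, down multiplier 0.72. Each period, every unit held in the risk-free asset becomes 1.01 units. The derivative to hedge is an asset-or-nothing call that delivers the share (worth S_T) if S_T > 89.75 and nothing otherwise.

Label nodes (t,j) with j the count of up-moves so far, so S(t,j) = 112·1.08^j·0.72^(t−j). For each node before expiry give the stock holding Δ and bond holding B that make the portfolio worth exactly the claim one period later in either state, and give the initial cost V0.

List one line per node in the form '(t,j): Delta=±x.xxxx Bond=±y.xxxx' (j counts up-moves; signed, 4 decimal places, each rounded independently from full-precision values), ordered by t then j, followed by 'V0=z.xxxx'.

(0,0): Delta=3.0000 Bond=-239.5248
V0=96.4752

Under the risk-neutral measure, an up-move has probability p* = (R−d)/(u−d) = 0.8056 and values discount at R = 1.01.
Payoff layer (t=1): V(1,0)=0.0000, V(1,1)=120.9600
  t=0,j=0: stock 112.0000 → up 120.9600 (V=120.9600), down 80.6400 (V=0.0000). Price 96.4752; hedge Δ=3.0000, bond B=-239.5248.
Self-financing check: at every node Δ·S+B equals the discounted successor values.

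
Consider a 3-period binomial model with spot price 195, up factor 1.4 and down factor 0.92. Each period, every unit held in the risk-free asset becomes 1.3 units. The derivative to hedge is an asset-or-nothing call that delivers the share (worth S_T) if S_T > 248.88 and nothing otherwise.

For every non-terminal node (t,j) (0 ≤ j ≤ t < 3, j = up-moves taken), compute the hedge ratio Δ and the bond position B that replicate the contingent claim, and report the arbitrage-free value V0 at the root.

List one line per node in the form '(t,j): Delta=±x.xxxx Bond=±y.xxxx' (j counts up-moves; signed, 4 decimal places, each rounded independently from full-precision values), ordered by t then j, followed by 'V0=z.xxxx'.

Under the risk-neutral measure, an up-move has probability p* = (R−d)/(u−d) = 0.7917 and values discount at R = 1.3.
At expiry t=3: V(3,0)=0.0000, V(3,1)=0.0000, V(3,2)=351.6240, V(3,3)=535.0800
  t=2,j=0: stock 165.0480 → up 231.0672 (V=0.0000), down 151.8442 (V=0.0000). Price 0.0000; hedge Δ=0.0000, bond B=0.0000.
  t=2,j=1: stock 251.1600 → up 351.6240 (V=351.6240), down 231.0672 (V=0.0000). Price 214.1300; hedge Δ=2.9167, bond B=-518.4200.
  t=2,j=2: stock 382.2000 → up 535.0800 (V=535.0800), down 351.6240 (V=351.6240). Price 382.2000; hedge Δ=1.0000, bond B=0.0000.
  t=1,j=0: stock 179.4000 → up 251.1600 (V=214.1300), down 165.0480 (V=0.0000). Price 130.3997; hedge Δ=2.4866, bond B=-315.7045.
  t=1,j=1: stock 273.0000 → up 382.2000 (V=382.2000), down 251.1600 (V=214.1300). Price 267.0657; hedge Δ=1.2826, bond B=-83.0801.
  t=0,j=0: stock 195.0000 → up 273.0000 (V=267.0657), down 179.4000 (V=130.3997). Price 183.5336; hedge Δ=1.4601, bond B=-101.1873.
Check: Δ(0,0)·S0 + B(0,0) = 183.5336 = V0.

(0,0): Delta=1.4601 Bond=-101.1873
(1,0): Delta=2.4866 Bond=-315.7045
(1,1): Delta=1.2826 Bond=-83.0801
(2,0): Delta=0.0000 Bond=0.0000
(2,1): Delta=2.9167 Bond=-518.4200
(2,2): Delta=1.0000 Bond=0.0000
V0=183.5336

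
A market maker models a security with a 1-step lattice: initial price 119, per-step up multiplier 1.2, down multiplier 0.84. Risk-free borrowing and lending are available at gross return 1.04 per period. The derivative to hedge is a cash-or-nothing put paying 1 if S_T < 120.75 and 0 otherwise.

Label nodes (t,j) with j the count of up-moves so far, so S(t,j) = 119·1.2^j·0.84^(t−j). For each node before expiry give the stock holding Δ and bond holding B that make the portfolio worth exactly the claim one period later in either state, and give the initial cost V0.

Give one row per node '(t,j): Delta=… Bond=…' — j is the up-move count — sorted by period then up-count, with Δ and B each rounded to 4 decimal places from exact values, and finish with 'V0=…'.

Risk-neutral probability p* = (R−d)/(u−d) = (1.04−0.84)/(1.2−0.84) = 0.5556.
Terminal values V(1,·): V(1,0)=1.0000, V(1,1)=0.0000
(0,0): S=119.0000. Δ = (V_up−V_dn)/(S_up−S_dn) = (0.0000−1.0000)/(142.8000−99.9600) = -0.0233. V = [p*·0.0000 + (1−p*)·1.0000]/1.04 = 0.4274. B = V − Δ·S = 3.2051.
Self-financing check: at every node Δ·S+B equals the discounted successor values.

(0,0): Delta=-0.0233 Bond=3.2051
V0=0.4274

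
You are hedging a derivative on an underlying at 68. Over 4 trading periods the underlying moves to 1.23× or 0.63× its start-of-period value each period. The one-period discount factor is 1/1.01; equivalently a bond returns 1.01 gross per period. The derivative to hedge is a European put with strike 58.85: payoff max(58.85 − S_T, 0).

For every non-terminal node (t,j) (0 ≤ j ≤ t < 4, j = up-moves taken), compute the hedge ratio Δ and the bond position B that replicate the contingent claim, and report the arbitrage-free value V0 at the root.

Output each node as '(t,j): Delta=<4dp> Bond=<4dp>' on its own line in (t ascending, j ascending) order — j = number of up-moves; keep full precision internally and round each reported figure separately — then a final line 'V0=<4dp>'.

(0,0): Delta=-0.3221 Bond=32.8957
(1,0): Delta=-0.6807 Bond=48.5882
(1,1): Delta=-0.2158 Bond=24.3300
(2,0): Delta=-1.0000 Bond=57.6904
(2,1): Delta=-0.5861 Bond=44.0856
(2,2): Delta=-0.1060 Bond=13.2767
(3,0): Delta=-1.0000 Bond=58.2673
(3,1): Delta=-1.0000 Bond=58.2673
(3,2): Delta=-0.4633 Bond=36.5713
(3,3): Delta=0.0000 Bond=0.0000
V0=10.9914

No-arbitrage ⇒ martingale measure with p* = (R−d)/(u−d) = 0.6333.
Terminal payoffs: V(4,0)=48.1380, V(4,1)=37.9361, V(4,2)=18.0180, V(4,3)=0.0000, V(4,4)=0.0000
(3,0): S=17.0032. Δ = (V_up−V_dn)/(S_up−S_dn) = (37.9361−48.1380)/(20.9139−10.7120) = -1.0000. V = [p*·37.9361 + (1−p*)·48.1380]/1.01 = 41.2641. B = V − Δ·S = 58.2673.
(3,1): S=33.1967. Δ = (V_up−V_dn)/(S_up−S_dn) = (18.0180−37.9361)/(40.8320−20.9139) = -1.0000. V = [p*·18.0180 + (1−p*)·37.9361]/1.01 = 25.0706. B = V − Δ·S = 58.2673.
(3,2): S=64.8126. Δ = (V_up−V_dn)/(S_up−S_dn) = (0.0000−18.0180)/(79.7195−40.8320) = -0.4633. V = [p*·0.0000 + (1−p*)·18.0180]/1.01 = 6.5412. B = V − Δ·S = 36.5713.
(3,3): S=126.5390. Δ = (V_up−V_dn)/(S_up−S_dn) = (0.0000−0.0000)/(155.6429−79.7195) = 0.0000. V = [p*·0.0000 + (1−p*)·0.0000]/1.01 = 0.0000. B = V − Δ·S = 0.0000.
(2,0): S=26.9892. Δ = (V_up−V_dn)/(S_up−S_dn) = (25.0706−41.2641)/(33.1967−17.0032) = -1.0000. V = [p*·25.0706 + (1−p*)·41.2641]/1.01 = 30.7012. B = V − Δ·S = 57.6904.
(2,1): S=52.6932. Δ = (V_up−V_dn)/(S_up−S_dn) = (6.5412−25.0706)/(64.8126−33.1967) = -0.5861. V = [p*·6.5412 + (1−p*)·25.0706]/1.01 = 13.2033. B = V − Δ·S = 44.0856.
(2,2): S=102.8772. Δ = (V_up−V_dn)/(S_up−S_dn) = (0.0000−6.5412)/(126.5390−64.8126) = -0.1060. V = [p*·0.0000 + (1−p*)·6.5412]/1.01 = 2.3747. B = V − Δ·S = 13.2767.
(1,0): S=42.8400. Δ = (V_up−V_dn)/(S_up−S_dn) = (13.2033−30.7012)/(52.6932−26.9892) = -0.6807. V = [p*·13.2033 + (1−p*)·30.7012]/1.01 = 19.4249. B = V − Δ·S = 48.5882.
(1,1): S=83.6400. Δ = (V_up−V_dn)/(S_up−S_dn) = (2.3747−13.2033)/(102.8772−52.6932) = -0.2158. V = [p*·2.3747 + (1−p*)·13.2033]/1.01 = 6.2824. B = V − Δ·S = 24.3300.
(0,0): S=68.0000. Δ = (V_up−V_dn)/(S_up−S_dn) = (6.2824−19.4249)/(83.6400−42.8400) = -0.3221. V = [p*·6.2824 + (1−p*)·19.4249]/1.01 = 10.9914. B = V − Δ·S = 32.8957.
The time-0 hedge costs 10.9914, which is the no-arbitrage price.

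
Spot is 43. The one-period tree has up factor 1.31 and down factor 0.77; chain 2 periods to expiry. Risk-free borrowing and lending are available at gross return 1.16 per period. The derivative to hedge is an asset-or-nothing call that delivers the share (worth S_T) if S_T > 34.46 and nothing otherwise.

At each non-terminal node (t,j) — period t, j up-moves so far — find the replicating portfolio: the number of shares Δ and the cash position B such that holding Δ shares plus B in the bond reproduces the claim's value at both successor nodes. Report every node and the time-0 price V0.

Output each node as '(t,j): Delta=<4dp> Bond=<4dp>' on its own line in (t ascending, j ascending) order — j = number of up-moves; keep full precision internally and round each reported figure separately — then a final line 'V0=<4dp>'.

(0,0): Delta=1.2629 Bond=-12.7676
(1,0): Delta=2.4259 Bond=-53.3175
(1,1): Delta=1.0000 Bond=0.0000
V0=41.5381

The replicating-portfolio and risk-neutral prices coincide; use p* = (1.16−0.77)/(1.31−0.77) = 0.7222 for the latter.
At expiry t=2: V(2,0)=0.0000, V(2,1)=43.3741, V(2,2)=73.7923
(1,0): S=33.1100. Δ = (V_up−V_dn)/(S_up−S_dn) = (43.3741−0.0000)/(43.3741−25.4947) = 2.4259. V = [p*·43.3741 + (1−p*)·0.0000]/1.16 = 27.0049. B = V − Δ·S = -53.3175.
(1,1): S=56.3300. Δ = (V_up−V_dn)/(S_up−S_dn) = (73.7923−43.3741)/(73.7923−43.3741) = 1.0000. V = [p*·73.7923 + (1−p*)·43.3741]/1.16 = 56.3300. B = V − Δ·S = 0.0000.
(0,0): S=43.0000. Δ = (V_up−V_dn)/(S_up−S_dn) = (56.3300−27.0049)/(56.3300−33.1100) = 1.2629. V = [p*·56.3300 + (1−p*)·27.0049]/1.16 = 41.5381. B = V − Δ·S = -12.7676.
Self-financing check: at every node Δ·S+B equals the discounted successor values.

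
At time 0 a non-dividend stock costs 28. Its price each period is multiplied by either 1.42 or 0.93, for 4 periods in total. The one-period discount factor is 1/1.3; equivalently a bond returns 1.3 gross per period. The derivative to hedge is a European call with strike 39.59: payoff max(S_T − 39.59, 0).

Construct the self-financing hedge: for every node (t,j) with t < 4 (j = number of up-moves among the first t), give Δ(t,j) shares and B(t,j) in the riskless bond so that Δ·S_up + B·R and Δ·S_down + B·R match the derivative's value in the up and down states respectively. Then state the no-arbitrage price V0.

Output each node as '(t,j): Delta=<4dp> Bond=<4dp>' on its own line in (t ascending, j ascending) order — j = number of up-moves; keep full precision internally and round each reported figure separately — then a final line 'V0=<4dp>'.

Under the risk-neutral measure, an up-move has probability p* = (R−d)/(u−d) = 0.7551 and values discount at R = 1.3.
Payoff layer (t=4): V(4,0)=0.0000, V(4,1)=0.0000, V(4,2)=9.2416, V(4,3)=34.9700, V(4,4)=74.2543
  t=3,j=0: stock 22.5220 → up 31.9812 (V=0.0000), down 20.9455 (V=0.0000). Price 0.0000; hedge Δ=0.0000, bond B=0.0000.
  t=3,j=1: stock 34.3884 → up 48.8316 (V=9.2416), down 31.9812 (V=0.0000). Price 5.3679; hedge Δ=0.5484, bond B=-13.4924.
  t=3,j=2: stock 52.5071 → up 74.5600 (V=34.9700), down 48.8316 (V=9.2416). Price 22.0532; hedge Δ=1.0000, bond B=-30.4538.
  t=3,j=3: stock 80.1721 → up 113.8443 (V=74.2543), down 74.5600 (V=34.9700). Price 49.7182; hedge Δ=1.0000, bond B=-30.4538.
  t=2,j=0: stock 24.2172 → up 34.3884 (V=5.3679), down 22.5220 (V=0.0000). Price 3.1180; hedge Δ=0.4524, bond B=-7.8370.
  t=2,j=1: stock 36.9768 → up 52.5071 (V=22.0532), down 34.3884 (V=5.3679). Price 13.8208; hedge Δ=0.9209, bond B=-20.2308.
  t=2,j=2: stock 56.4592 → up 80.1721 (V=49.7182), down 52.5071 (V=22.0532). Price 33.0332; hedge Δ=1.0000, bond B=-23.4260.
  t=1,j=0: stock 26.0400 → up 36.9768 (V=13.8208), down 24.2172 (V=3.1180). Price 8.6151; hedge Δ=0.8388, bond B=-13.2274.
  t=1,j=1: stock 39.7600 → up 56.4592 (V=33.0332), down 36.9768 (V=13.8208). Price 21.7908; hedge Δ=0.9861, bond B=-17.4181.
  t=0,j=0: stock 28.0000 → up 39.7600 (V=21.7908), down 26.0400 (V=8.6151). Price 14.2801; hedge Δ=0.9603, bond B=-12.6091.
Each (Δ,B) replicates both successor values, so the strategy is self-financing and V0 is arbitrage-free.

(0,0): Delta=0.9603 Bond=-12.6091
(1,0): Delta=0.8388 Bond=-13.2274
(1,1): Delta=0.9861 Bond=-17.4181
(2,0): Delta=0.4524 Bond=-7.8370
(2,1): Delta=0.9209 Bond=-20.2308
(2,2): Delta=1.0000 Bond=-23.4260
(3,0): Delta=0.0000 Bond=0.0000
(3,1): Delta=0.5484 Bond=-13.4924
(3,2): Delta=1.0000 Bond=-30.4538
(3,3): Delta=1.0000 Bond=-30.4538
V0=14.2801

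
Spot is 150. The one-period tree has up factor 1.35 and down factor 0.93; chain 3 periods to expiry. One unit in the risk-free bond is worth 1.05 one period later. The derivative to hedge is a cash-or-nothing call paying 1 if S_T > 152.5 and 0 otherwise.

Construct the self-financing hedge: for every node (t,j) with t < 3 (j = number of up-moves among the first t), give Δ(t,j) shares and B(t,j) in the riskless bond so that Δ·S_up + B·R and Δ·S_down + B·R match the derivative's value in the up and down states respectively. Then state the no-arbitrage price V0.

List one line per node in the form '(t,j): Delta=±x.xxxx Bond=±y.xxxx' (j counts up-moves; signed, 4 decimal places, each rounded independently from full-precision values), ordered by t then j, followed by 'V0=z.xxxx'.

Since d<R<u, set p* = (R−d)/(u−d) = 0.2857; price each node as the discounted p*-expectation of its children.
Terminal payoffs: V(3,0)=0.0000, V(3,1)=1.0000, V(3,2)=1.0000, V(3,3)=1.0000
Node (2,0) S=129.7350: V=(p*·1.0000+(1−p*)·0.0000)/1.05=0.2721; Δ=(1.0000−0.0000)/(175.1423−120.6536)=0.0184; B=V−Δ·S=-2.1088
Node (2,1) S=188.3250: V=(p*·1.0000+(1−p*)·1.0000)/1.05=0.9524; Δ=(1.0000−1.0000)/(254.2388−175.1423)=0.0000; B=V−Δ·S=0.9524
Node (2,2) S=273.3750: V=(p*·1.0000+(1−p*)·1.0000)/1.05=0.9524; Δ=(1.0000−1.0000)/(369.0563−254.2388)=0.0000; B=V−Δ·S=0.9524
Node (1,0) S=139.5000: V=(p*·0.9524+(1−p*)·0.2721)/1.05=0.4443; Δ=(0.9524−0.2721)/(188.3250−129.7350)=0.0116; B=V−Δ·S=-1.1754
Node (1,1) S=202.5000: V=(p*·0.9524+(1−p*)·0.9524)/1.05=0.9070; Δ=(0.9524−0.9524)/(273.3750−188.3250)=0.0000; B=V−Δ·S=0.9070
Node (0,0) S=150.0000: V=(p*·0.9070+(1−p*)·0.4443)/1.05=0.5490; Δ=(0.9070−0.4443)/(202.5000−139.5000)=0.0073; B=V−Δ·S=-0.5528
Check: Δ(0,0)·S0 + B(0,0) = 0.5490 = V0.

(0,0): Delta=0.0073 Bond=-0.5528
(1,0): Delta=0.0116 Bond=-1.1754
(1,1): Delta=0.0000 Bond=0.9070
(2,0): Delta=0.0184 Bond=-2.1088
(2,1): Delta=0.0000 Bond=0.9524
(2,2): Delta=0.0000 Bond=0.9524
V0=0.5490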